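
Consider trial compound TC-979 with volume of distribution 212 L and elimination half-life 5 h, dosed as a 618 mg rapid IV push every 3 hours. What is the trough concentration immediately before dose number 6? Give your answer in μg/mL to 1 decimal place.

4.9 μg/mL

f = (1/2)^(τ/t½) = (1/2)^(3/5) ≈ 0.6598.
C₀ = D/Vd = 618/212 ≈ 2.915 μg/mL.
Before the 6th dose, 5 doses have been given. Superposition: Cmin = C₀·(f + f² + … + f^5).
≈ 2.915 × (0.6598 + 0.4353 + 0.2872 + 0.1895 + 0.1250) ≈ 2.915 × 1.6968 ≈ 4.946 μg/mL.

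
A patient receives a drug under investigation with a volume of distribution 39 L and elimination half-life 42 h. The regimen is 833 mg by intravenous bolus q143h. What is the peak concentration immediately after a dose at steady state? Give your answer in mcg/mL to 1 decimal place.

k = ln2/t½ = ln2/42 ≈ 0.016504 h⁻¹; fraction remaining f = e^(−kτ) = e^(−0.016504×143) ≈ 0.0944.
At steady state, accumulation factor R = 1/(1 − e^(−kτ)) ≈ 1.1042.
Single-dose peak C₀ = D/Vd = 833/39 ≈ 21.359 mcg/mL.
Steady-state peak Cmax,ss = C₀·R ≈ 21.359 × 1.1042 ≈ 23.585 mcg/mL.

23.6 mcg/mL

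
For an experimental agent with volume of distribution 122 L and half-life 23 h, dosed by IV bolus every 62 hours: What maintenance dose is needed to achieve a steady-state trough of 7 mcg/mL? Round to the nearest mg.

τ/t½ = 62/23 ≈ 2.6957, so f = (1/2)^(62/23) ≈ 0.154358.
Cmin,ss = (D/Vd)·f/(1−f), so D = Cmin,ss·Vd·(1−f)/f.
D = 7 × 122 × (1−f)/f ≈ 7 × 122 × 5.47845 ≈ 4678.60 mg.

4679 mg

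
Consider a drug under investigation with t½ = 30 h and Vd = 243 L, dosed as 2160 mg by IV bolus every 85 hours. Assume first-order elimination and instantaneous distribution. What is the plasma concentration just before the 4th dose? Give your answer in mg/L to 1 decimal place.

f = (1/2)^(τ/t½) = (1/2)^(85/30) ≈ 0.1403.
C₀ = D/Vd = 2160/243 ≈ 8.889 mg/L.
Before the 4th dose, 3 doses have been given. Superposition: Cmin = C₀·(f + f² + … + f^3).
≈ 8.889 × (0.1403 + 0.0197 + 0.0028) ≈ 8.889 × 0.1628 ≈ 1.447 mg/L.

1.4 mg/L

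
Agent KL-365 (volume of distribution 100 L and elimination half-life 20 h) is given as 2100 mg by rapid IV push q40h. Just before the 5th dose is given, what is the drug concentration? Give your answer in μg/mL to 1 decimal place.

7.0 μg/mL

f = (1/2)^(τ/t½) = (1/2)^(40/20) ≈ 0.2500.
C₀ = D/Vd = 2100/100 ≈ 21.000 μg/mL.
Before the 5th dose, 4 doses have been given. Superposition: Cmin = C₀·(f + f² + … + f^4).
≈ 21.000 × (0.2500 + 0.0625 + 0.0156 + 0.0039) ≈ 21.000 × 0.3320 ≈ 6.972 μg/mL.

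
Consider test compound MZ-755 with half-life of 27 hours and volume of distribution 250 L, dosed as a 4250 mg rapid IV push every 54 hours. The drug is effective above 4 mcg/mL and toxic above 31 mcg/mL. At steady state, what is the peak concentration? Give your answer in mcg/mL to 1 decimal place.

22.7 mcg/mL

The dosing interval is 2 half-lives, so f = 2^(−2) = 0.25.
At steady state, R = 1/(1 − 0.25) = 4/3.
Single-dose peak C₀ = D/Vd = 4250/250 = 17 mcg/mL.
Steady-state peak Cmax,ss = C₀·R = 17 × 4/3 ≈ 22.667 mcg/mL.
Peak 22.7 mcg/mL vs MTC 31 mcg/mL: below toxic threshold.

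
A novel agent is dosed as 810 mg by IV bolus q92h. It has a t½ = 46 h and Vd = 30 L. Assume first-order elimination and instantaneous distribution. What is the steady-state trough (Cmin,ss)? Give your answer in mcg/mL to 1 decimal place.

9.0 mcg/mL

The dosing interval is 2 half-lives, so f = 2^(−2) = 0.25.
At steady state, R = 1/(1 − 0.25) = 4/3.
Single-dose peak C₀ = D/Vd = 810/30 = 27 mcg/mL.
Steady-state peak Cmax,ss = C₀·R = 27 × 4/3 ≈ 36.000 mcg/mL.
Steady-state trough Cmin,ss = Cmax,ss·f ≈ 36.000 × 0.25 ≈ 9.000 mcg/mL.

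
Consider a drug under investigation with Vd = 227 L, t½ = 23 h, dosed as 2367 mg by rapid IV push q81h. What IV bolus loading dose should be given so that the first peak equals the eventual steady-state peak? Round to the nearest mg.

2593 mg

f = (1/2)^(81/23) ≈ 0.087066; accumulation ratio R = 1/(1−f) ≈ 1.09537.
Loading dose to hit Cmax,ss on first dose: D_load = D_maint·R ≈ 2367 × 1.09537 ≈ 2592.74 mg.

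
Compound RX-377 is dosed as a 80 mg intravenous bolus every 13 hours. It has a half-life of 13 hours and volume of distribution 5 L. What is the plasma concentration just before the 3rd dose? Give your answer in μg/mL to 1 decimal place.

f = (1/2)^(τ/t½) = (1/2)^(13/13) ≈ 0.5000.
C₀ = D/Vd = 80/5 ≈ 16.000 μg/mL.
Before the 3rd dose, 2 doses have been given. Superposition: Cmin = C₀·(f + f²).
≈ 16.000 × (0.5000 + 0.2500) ≈ 16.000 × 0.7500 ≈ 12.000 μg/mL.

12.0 μg/mL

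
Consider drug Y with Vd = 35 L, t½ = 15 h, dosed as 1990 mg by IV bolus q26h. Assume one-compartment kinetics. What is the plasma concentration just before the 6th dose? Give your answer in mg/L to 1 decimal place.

f = (1/2)^(τ/t½) = (1/2)^(26/15) ≈ 0.3008.
C₀ = D/Vd = 1990/35 ≈ 56.857 mg/L.
Before the 6th dose, 5 doses have been given. Superposition: Cmin = C₀·(f + f² + … + f^5).
≈ 56.857 × (0.3008 + 0.0905 + 0.0272 + 0.0082 + 0.0025) ≈ 56.857 × 0.4292 ≈ 24.403 mg/L.

24.4 mg/L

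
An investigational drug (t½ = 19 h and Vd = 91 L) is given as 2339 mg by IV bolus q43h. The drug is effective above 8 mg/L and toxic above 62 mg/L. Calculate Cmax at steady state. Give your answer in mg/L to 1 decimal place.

32.5 mg/L

Over one 43-h interval, 43/19 ≈ 2.2632 half-lives elapse, leaving f ≈ 0.2083 of each dose.
Accumulation ratio R = 1/(1 − f) ≈ 1/0.7917 ≈ 1.2631.
Single-dose peak C₀ = D/Vd = 2339/91 ≈ 25.703 mg/L.
Steady-state peak Cmax,ss = C₀·R ≈ 25.703 × 1.2631 ≈ 32.465 mg/L.
Peak 32.5 mg/L vs MTC 62 mg/L: below toxic threshold.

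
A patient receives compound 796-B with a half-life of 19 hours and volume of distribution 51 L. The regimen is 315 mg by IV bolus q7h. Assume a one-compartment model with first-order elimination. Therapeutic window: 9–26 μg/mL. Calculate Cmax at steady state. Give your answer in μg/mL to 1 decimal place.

k = ln2/t½ = ln2/19 ≈ 0.036481 h⁻¹; fraction remaining f = e^(−kτ) = e^(−0.036481×7) ≈ 0.7746.
Accumulation ratio R = 1/(1 − f) ≈ 1/0.2254 ≈ 4.4366.
Each bolus raises the concentration by D/Vd = 315/51 ≈ 6.176 μg/mL.
Steady-state peak Cmax,ss = C₀·R ≈ 6.176 × 4.4366 ≈ 27.400 μg/mL.
Peak 27.4 μg/mL vs MTC 26 μg/mL: exceeds toxic threshold.

27.4 μg/mL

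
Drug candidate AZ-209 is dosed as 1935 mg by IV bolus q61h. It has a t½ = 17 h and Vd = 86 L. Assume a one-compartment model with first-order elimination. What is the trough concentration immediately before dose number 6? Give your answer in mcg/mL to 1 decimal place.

2.0 mcg/mL

f = (1/2)^(τ/t½) = (1/2)^(61/17) ≈ 0.0831.
C₀ = D/Vd = 1935/86 ≈ 22.500 mcg/mL.
Before the 6th dose, 5 doses have been given. Superposition: Cmin = C₀·(f + f² + … + f^5).
≈ 22.500 × (0.0831 + 0.0069 + 0.0006 + 0.0000 + 0.0000) ≈ 22.500 × 0.0906 ≈ 2.038 mcg/mL.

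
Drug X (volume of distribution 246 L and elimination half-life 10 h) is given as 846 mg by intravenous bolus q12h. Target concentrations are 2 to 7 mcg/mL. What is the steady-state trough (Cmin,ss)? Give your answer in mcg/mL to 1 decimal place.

τ/t½ = 12/10 ≈ 1.2, so fraction remaining f = (1/2)^(12/10) ≈ 0.4353.
Each bolus raises the concentration by D/Vd = 846/246 ≈ 3.439 mcg/mL.
Steady-state trough Cmin,ss = C₀·f/(1−f) ≈ 3.439 × 0.4353/0.5647 ≈ 2.651 mcg/mL.
Trough 2.7 mcg/mL vs MEC 2 mcg/mL: adequate.

2.7 mcg/mL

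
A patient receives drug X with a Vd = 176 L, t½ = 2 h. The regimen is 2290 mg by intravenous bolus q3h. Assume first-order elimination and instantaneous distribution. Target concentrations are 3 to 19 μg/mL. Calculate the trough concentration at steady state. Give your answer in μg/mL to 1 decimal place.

Over one 3-h interval, 3/2 ≈ 1.5 half-lives elapse, leaving f ≈ 0.3536 of each dose.
Single-dose peak C₀ = D/Vd = 2290/176 ≈ 13.011 μg/mL.
Steady-state trough Cmin,ss = C₀·f/(1−f) ≈ 13.011 × 0.3536/0.6464 ≈ 7.117 μg/mL.
Trough 7.1 μg/mL vs MEC 3 μg/mL: adequate.

7.1 μg/mL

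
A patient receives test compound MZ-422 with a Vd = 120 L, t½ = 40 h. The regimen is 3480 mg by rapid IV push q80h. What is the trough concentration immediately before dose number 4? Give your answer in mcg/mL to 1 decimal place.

9.5 mcg/mL

f = (1/2)^(τ/t½) = (1/2)^(80/40) ≈ 0.2500.
C₀ = D/Vd = 3480/120 ≈ 29.000 mcg/mL.
Before the 4th dose, 3 doses have been given. Superposition: Cmin = C₀·(f + f² + … + f^3).
≈ 29.000 × (0.2500 + 0.0625 + 0.0156) ≈ 29.000 × 0.3281 ≈ 9.515 mcg/mL.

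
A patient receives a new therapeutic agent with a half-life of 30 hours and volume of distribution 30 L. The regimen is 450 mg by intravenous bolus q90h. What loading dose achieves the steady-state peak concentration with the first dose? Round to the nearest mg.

f = (1/2)^(90/30) ≈ 0.125000; accumulation ratio R = 1/(1−f) ≈ 1.14286.
Loading dose to hit Cmax,ss on first dose: D_load = D_maint·R ≈ 450 × 1.14286 ≈ 514.29 mg.

514 mg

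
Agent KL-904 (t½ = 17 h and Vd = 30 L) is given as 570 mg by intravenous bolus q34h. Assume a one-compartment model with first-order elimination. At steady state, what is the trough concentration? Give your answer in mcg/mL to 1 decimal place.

The dosing interval is 2 half-lives, so f = 2^(−2) = 0.25.
Accumulation ratio R = 1/(1 − f) = 1/0.75 = 4/3.
Single-dose peak C₀ = D/Vd = 570/30 = 19 mcg/mL.
Steady-state peak Cmax,ss = C₀·R = 19 × 4/3 ≈ 25.333 mcg/mL.
Steady-state trough Cmin,ss = Cmax,ss·f ≈ 25.333 × 0.25 ≈ 6.333 mcg/mL.

6.3 mcg/mL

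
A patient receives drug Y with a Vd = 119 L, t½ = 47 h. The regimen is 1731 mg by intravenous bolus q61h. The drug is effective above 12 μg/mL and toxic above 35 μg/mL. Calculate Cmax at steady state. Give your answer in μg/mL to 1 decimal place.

24.5 μg/mL

τ/t½ = 61/47 ≈ 1.2979, so fraction remaining f = (1/2)^(61/47) ≈ 0.4067.
Accumulation ratio R = 1/(1 − f) ≈ 1/0.5933 ≈ 1.6855.
Single-dose peak C₀ = D/Vd = 1731/119 ≈ 14.546 μg/mL.
Cmax,ss = C₀/(1 − f) ≈ 14.546/0.5933 ≈ 24.517 μg/mL.
Peak 24.5 μg/mL vs MTC 35 μg/mL: below toxic threshold.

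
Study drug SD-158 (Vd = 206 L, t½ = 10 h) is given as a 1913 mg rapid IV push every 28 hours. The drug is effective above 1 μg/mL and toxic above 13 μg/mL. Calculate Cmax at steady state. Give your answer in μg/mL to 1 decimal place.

k = ln2/t½ = ln2/10 ≈ 0.069315 h⁻¹; fraction remaining f = e^(−kτ) = e^(−0.069315×28) ≈ 0.1436.
At steady state, accumulation factor R = 1/(1 − e^(−kτ)) ≈ 1.1677.
Single-dose peak C₀ = D/Vd = 1913/206 ≈ 9.286 μg/mL.
Cmax,ss = C₀/(1 − f) ≈ 9.286/0.8564 ≈ 10.843 μg/mL.
Peak 10.8 μg/mL vs MTC 13 μg/mL: below toxic threshold.

10.8 μg/mL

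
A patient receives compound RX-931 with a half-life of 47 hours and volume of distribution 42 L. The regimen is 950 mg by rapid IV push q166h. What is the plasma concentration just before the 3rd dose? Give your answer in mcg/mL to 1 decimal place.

2.1 mcg/mL

f = (1/2)^(τ/t½) = (1/2)^(166/47) ≈ 0.0865.
C₀ = D/Vd = 950/42 ≈ 22.619 mcg/mL.
Before the 3rd dose, 2 doses have been given. Superposition: Cmin = C₀·(f + f²).
≈ 22.619 × (0.0865 + 0.0075) ≈ 22.619 × 0.0940 ≈ 2.126 mcg/mL.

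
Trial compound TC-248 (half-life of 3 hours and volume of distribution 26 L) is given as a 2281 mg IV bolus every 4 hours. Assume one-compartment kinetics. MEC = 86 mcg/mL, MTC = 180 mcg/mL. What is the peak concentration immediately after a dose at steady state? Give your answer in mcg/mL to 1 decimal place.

145.5 mcg/mL

τ/t½ = 4/3 ≈ 1.3333, so fraction remaining f = (1/2)^(4/3) ≈ 0.3969.
At steady state, accumulation factor R = 1/(1 − e^(−kτ)) ≈ 1.6581.
Each bolus raises the concentration by D/Vd = 2281/26 ≈ 87.731 mcg/mL.
Cmax,ss = C₀/(1 − f) ≈ 87.731/0.6031 ≈ 145.467 mcg/mL.
Peak 145.5 mcg/mL vs MTC 180 mcg/mL: below toxic threshold.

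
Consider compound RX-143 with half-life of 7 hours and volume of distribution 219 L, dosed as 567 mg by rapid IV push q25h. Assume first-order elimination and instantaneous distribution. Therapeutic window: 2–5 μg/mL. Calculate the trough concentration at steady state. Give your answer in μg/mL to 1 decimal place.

k = ln2/t½ = ln2/7 ≈ 0.099021 h⁻¹; fraction remaining f = e^(−kτ) = e^(−0.099021×25) ≈ 0.0841.
At steady state, accumulation factor R = 1/(1 − e^(−kτ)) ≈ 1.0918.
Each bolus raises the concentration by D/Vd = 567/219 ≈ 2.589 μg/mL.
Steady-state peak Cmax,ss = C₀·R ≈ 2.589 × 1.0918 ≈ 2.827 μg/mL.
Steady-state trough Cmin,ss = Cmax,ss·f ≈ 2.827 × 0.0841 ≈ 0.238 μg/mL.
Trough 0.2 μg/mL vs MEC 2 μg/mL: subtherapeutic.

0.2 μg/mL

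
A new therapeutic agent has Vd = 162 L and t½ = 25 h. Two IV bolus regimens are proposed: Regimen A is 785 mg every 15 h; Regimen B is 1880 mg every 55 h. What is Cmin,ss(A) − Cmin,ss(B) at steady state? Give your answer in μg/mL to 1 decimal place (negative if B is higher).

Regimen A: f = (1/2)^(15/25) ≈ 0.6598; Cmin,ss = (785/162)·f/(1−f) ≈ 9.398 μg/mL.
Regimen B: f = (1/2)^(55/25) ≈ 0.2176; Cmin,ss = (1880/162)·f/(1−f) ≈ 3.228 μg/mL.
Difference ≈ 9.398 − 3.228 ≈ 6.170 μg/mL.

6.2 μg/mL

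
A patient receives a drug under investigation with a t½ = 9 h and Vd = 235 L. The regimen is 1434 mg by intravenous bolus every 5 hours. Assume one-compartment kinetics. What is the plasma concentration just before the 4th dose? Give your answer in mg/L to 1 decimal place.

f = (1/2)^(τ/t½) = (1/2)^(5/9) ≈ 0.6804.
C₀ = D/Vd = 1434/235 ≈ 6.102 mg/L.
Before the 4th dose, 3 doses have been given. Superposition: Cmin = C₀·(f + f² + … + f^3).
≈ 6.102 × (0.6804 + 0.4629 + 0.3150) ≈ 6.102 × 1.4583 ≈ 8.899 mg/L.

8.9 mg/L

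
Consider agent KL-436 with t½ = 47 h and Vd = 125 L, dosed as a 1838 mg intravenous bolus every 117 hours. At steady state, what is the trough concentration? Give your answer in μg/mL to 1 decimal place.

3.2 μg/mL

Over one 117-h interval, 117/47 ≈ 2.4894 half-lives elapse, leaving f ≈ 0.1781 of each dose.
Accumulation ratio R = 1/(1 − f) ≈ 1/0.8219 ≈ 1.2167.
Each bolus raises the concentration by D/Vd = 1838/125 ≈ 14.704 μg/mL.
Cmax,ss = C₀/(1 − f) ≈ 14.704/0.8219 ≈ 17.890 μg/mL.
One interval later, Cmin,ss = Cmax,ss·e^(−kτ) ≈ 17.890 × 0.1781 ≈ 3.186 μg/mL.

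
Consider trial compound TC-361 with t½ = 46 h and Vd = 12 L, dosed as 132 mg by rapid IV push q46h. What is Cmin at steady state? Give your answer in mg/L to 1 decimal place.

τ = 46 h = 1 half-life, so f = (1/2)^1 = 0.5.
At steady state, R = 1/(1 − 0.5) = 2/1.
Single-dose peak C₀ = D/Vd = 132/12 = 11 mg/L.
Steady-state peak Cmax,ss = C₀·R = 11 × 2/1 ≈ 22.000 mg/L.
Steady-state trough Cmin,ss = Cmax,ss·f ≈ 22.000 × 0.5 ≈ 11.000 mg/L.

11.0 mg/L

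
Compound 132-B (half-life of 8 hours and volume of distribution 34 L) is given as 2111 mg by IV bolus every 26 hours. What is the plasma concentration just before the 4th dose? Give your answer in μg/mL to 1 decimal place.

f = (1/2)^(τ/t½) = (1/2)^(26/8) ≈ 0.1051.
C₀ = D/Vd = 2111/34 ≈ 62.088 μg/mL.
Before the 4th dose, 3 doses have been given. Superposition: Cmin = C₀·(f + f² + … + f^3).
≈ 62.088 × (0.1051 + 0.0110 + 0.0012) ≈ 62.088 × 0.1173 ≈ 7.283 μg/mL.

7.3 μg/mL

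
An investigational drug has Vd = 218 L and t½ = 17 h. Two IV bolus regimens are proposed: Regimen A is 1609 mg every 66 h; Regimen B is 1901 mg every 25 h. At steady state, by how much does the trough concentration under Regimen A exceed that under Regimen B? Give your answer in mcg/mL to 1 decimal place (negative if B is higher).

Regimen A: f = (1/2)^(66/17) ≈ 0.0678; Cmin,ss = (1609/218)·f/(1−f) ≈ 0.537 mcg/mL.
Regimen B: f = (1/2)^(25/17) ≈ 0.3608; Cmin,ss = (1901/218)·f/(1−f) ≈ 4.922 mcg/mL.
Difference ≈ 0.537 − 4.922 ≈ -4.385 mcg/mL.

-4.4 mcg/mL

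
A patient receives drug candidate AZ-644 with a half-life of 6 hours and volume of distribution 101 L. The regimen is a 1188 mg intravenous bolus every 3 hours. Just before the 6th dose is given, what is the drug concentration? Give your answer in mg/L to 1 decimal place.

23.4 mg/L

f = (1/2)^(τ/t½) = (1/2)^(3/6) ≈ 0.7071.
C₀ = D/Vd = 1188/101 ≈ 11.762 mg/L.
Before the 6th dose, 5 doses have been given. Superposition: Cmin = C₀·(f + f² + … + f^5).
≈ 11.762 × (0.7071 + 0.5000 + 0.3535 + 0.2500 + 0.1768) ≈ 11.762 × 1.9874 ≈ 23.376 mg/L.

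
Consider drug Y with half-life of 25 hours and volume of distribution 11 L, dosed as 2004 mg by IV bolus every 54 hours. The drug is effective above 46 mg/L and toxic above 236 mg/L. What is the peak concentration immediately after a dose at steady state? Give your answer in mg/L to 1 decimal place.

τ/t½ = 54/25 ≈ 2.16, so fraction remaining f = (1/2)^(54/25) ≈ 0.2238.
At steady state, accumulation factor R = 1/(1 − e^(−kτ)) ≈ 1.2883.
Single-dose peak C₀ = D/Vd = 2004/11 ≈ 182.182 mg/L.
Steady-state peak Cmax,ss = C₀·R ≈ 182.182 × 1.2883 ≈ 234.705 mg/L.
Peak 234.7 mg/L vs MTC 236 mg/L: below toxic threshold.

234.7 mg/L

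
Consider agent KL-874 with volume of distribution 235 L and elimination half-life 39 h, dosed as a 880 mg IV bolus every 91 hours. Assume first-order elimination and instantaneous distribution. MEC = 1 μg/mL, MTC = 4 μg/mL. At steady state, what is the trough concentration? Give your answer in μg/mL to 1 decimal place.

0.9 μg/mL

τ/t½ = 91/39 ≈ 2.3333, so fraction remaining f = (1/2)^(91/39) ≈ 0.1984.
At steady state, accumulation factor R = 1/(1 − e^(−kτ)) ≈ 1.2475.
Each bolus raises the concentration by D/Vd = 880/235 ≈ 3.745 μg/mL.
Cmax,ss = C₀/(1 − f) ≈ 3.745/0.8016 ≈ 4.672 μg/mL.
Steady-state trough Cmin,ss = Cmax,ss·f ≈ 4.672 × 0.1984 ≈ 0.927 μg/mL.
Trough 0.9 μg/mL vs MEC 1 μg/mL: subtherapeutic.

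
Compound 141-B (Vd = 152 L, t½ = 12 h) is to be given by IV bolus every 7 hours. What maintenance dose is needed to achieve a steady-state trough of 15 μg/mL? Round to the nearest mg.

1136 mg

τ/t½ = 7/12 ≈ 0.58333, so f = (1/2)^(7/12) ≈ 0.667420.
Cmin,ss = (D/Vd)·f/(1−f), so D = Cmin,ss·Vd·(1−f)/f.
D = 15 × 152 × (1−f)/f ≈ 15 × 152 × 0.49831 ≈ 1136.15 mg.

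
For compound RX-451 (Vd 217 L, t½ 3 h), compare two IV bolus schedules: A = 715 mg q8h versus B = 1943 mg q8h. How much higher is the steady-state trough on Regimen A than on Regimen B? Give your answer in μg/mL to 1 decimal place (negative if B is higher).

Regimen A: f = (1/2)^(8/3) ≈ 0.1575; Cmin,ss = (715/217)·f/(1−f) ≈ 0.616 μg/mL.
Regimen B: f = (1/2)^(8/3) ≈ 0.1575; Cmin,ss = (1943/217)·f/(1−f) ≈ 1.674 μg/mL.
Difference ≈ 0.616 − 1.674 ≈ -1.058 μg/mL.

-1.1 μg/mL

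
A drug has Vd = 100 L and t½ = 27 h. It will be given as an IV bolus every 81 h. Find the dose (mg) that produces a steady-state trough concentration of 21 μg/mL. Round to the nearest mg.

τ/t½ = 81/27 ≈ 3, so f = (1/2)^(81/27) ≈ 0.125000.
Cmin,ss = (D/Vd)·f/(1−f), so D = Cmin,ss·Vd·(1−f)/f.
D = 21 × 100 × (1−f)/f ≈ 21 × 100 × 7.00000 ≈ 14700.00 mg.

14700 mg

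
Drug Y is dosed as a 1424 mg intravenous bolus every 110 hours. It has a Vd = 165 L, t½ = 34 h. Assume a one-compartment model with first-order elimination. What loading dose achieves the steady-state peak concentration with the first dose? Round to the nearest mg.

f = (1/2)^(110/34) ≈ 0.106189; accumulation ratio R = 1/(1−f) ≈ 1.11880.
Loading dose to hit Cmax,ss on first dose: D_load = D_maint·R ≈ 1424 × 1.11880 ≈ 1593.17 mg.

1593 mg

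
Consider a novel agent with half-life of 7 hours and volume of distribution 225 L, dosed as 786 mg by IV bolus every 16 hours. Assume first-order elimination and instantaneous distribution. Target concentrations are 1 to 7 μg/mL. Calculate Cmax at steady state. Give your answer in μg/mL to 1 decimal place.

τ/t½ = 16/7 ≈ 2.2857, so fraction remaining f = (1/2)^(16/7) ≈ 0.2051.
At steady state, accumulation factor R = 1/(1 − e^(−kτ)) ≈ 1.2580.
Each bolus raises the concentration by D/Vd = 786/225 ≈ 3.493 μg/mL.
Steady-state peak Cmax,ss = C₀·R ≈ 3.493 × 1.2580 ≈ 4.394 μg/mL.
Peak 4.4 μg/mL vs MTC 7 μg/mL: below toxic threshold.

4.4 μg/mL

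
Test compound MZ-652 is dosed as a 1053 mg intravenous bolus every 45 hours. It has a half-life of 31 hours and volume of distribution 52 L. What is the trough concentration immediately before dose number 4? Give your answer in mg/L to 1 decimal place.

11.1 mg/L

f = (1/2)^(τ/t½) = (1/2)^(45/31) ≈ 0.3656.
C₀ = D/Vd = 1053/52 ≈ 20.250 mg/L.
Before the 4th dose, 3 doses have been given. Superposition: Cmin = C₀·(f + f² + … + f^3).
≈ 20.250 × (0.3656 + 0.1337 + 0.0489) ≈ 20.250 × 0.5482 ≈ 11.101 mg/L.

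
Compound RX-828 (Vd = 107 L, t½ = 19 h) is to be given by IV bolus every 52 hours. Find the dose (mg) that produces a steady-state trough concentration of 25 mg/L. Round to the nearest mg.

15157 mg

τ/t½ = 52/19 ≈ 2.7368, so f = (1/2)^(52/19) ≈ 0.150013.
Cmin,ss = (D/Vd)·f/(1−f), so D = Cmin,ss·Vd·(1−f)/f.
D = 25 × 107 × (1−f)/f ≈ 25 × 107 × 5.66609 ≈ 15156.79 mg.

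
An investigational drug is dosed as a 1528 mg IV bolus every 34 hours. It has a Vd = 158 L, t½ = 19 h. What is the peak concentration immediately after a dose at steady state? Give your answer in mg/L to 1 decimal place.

13.6 mg/L

Over one 34-h interval, 34/19 ≈ 1.7895 half-lives elapse, leaving f ≈ 0.2893 of each dose.
Accumulation ratio R = 1/(1 − f) ≈ 1/0.7107 ≈ 1.4071.
Single-dose peak C₀ = D/Vd = 1528/158 ≈ 9.671 mg/L.
Cmax,ss = C₀/(1 − f) ≈ 9.671/0.7107 ≈ 13.608 mg/L.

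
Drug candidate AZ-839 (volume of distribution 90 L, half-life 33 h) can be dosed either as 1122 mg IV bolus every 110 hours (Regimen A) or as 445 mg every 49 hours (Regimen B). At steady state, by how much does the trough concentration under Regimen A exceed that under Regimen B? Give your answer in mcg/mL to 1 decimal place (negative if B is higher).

-1.4 mcg/mL

Regimen A: f = (1/2)^(110/33) ≈ 0.0992; Cmin,ss = (1122/90)·f/(1−f) ≈ 1.373 mcg/mL.
Regimen B: f = (1/2)^(49/33) ≈ 0.3573; Cmin,ss = (445/90)·f/(1−f) ≈ 2.749 mcg/mL.
Difference ≈ 1.373 − 2.749 ≈ -1.376 mcg/mL.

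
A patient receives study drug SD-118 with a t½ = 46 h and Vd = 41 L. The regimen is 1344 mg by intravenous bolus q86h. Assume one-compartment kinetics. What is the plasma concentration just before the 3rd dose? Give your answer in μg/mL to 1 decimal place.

11.4 μg/mL

f = (1/2)^(τ/t½) = (1/2)^(86/46) ≈ 0.2737.
C₀ = D/Vd = 1344/41 ≈ 32.780 μg/mL.
Before the 3rd dose, 2 doses have been given. Superposition: Cmin = C₀·(f + f²).
≈ 32.780 × (0.2737 + 0.0749) ≈ 32.780 × 0.3486 ≈ 11.427 μg/mL.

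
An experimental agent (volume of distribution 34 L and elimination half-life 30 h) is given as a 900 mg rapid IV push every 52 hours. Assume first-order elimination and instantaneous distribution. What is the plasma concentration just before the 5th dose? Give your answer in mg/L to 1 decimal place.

11.3 mg/L

f = (1/2)^(τ/t½) = (1/2)^(52/30) ≈ 0.3008.
C₀ = D/Vd = 900/34 ≈ 26.471 mg/L.
Before the 5th dose, 4 doses have been given. Superposition: Cmin = C₀·(f + f² + … + f^4).
≈ 26.471 × (0.3008 + 0.0905 + 0.0272 + 0.0082) ≈ 26.471 × 0.4267 ≈ 11.295 mg/L.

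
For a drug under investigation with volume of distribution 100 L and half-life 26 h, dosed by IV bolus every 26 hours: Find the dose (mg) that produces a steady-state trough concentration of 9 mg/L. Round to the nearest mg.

900 mg

τ/t½ = 26/26 ≈ 1, so f = (1/2)^(26/26) ≈ 0.500000.
Cmin,ss = (D/Vd)·f/(1−f), so D = Cmin,ss·Vd·(1−f)/f.
D = 9 × 100 × (1−f)/f ≈ 9 × 100 × 1.00000 ≈ 900.00 mg.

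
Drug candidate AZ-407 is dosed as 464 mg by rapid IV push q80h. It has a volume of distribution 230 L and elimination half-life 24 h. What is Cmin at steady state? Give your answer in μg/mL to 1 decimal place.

0.2 μg/mL

Over one 80-h interval, 80/24 ≈ 3.3333 half-lives elapse, leaving f ≈ 0.0992 of each dose.
Each bolus raises the concentration by D/Vd = 464/230 ≈ 2.017 μg/mL.
Steady-state trough Cmin,ss = C₀·f/(1−f) ≈ 2.017 × 0.0992/0.9008 ≈ 0.222 μg/mL.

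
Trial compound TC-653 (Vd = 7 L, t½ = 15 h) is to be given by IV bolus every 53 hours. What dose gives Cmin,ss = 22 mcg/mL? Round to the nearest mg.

τ/t½ = 53/15 ≈ 3.5333, so f = (1/2)^(53/15) ≈ 0.086370.
Cmin,ss = (D/Vd)·f/(1−f), so D = Cmin,ss·Vd·(1−f)/f.
D = 22 × 7 × (1−f)/f ≈ 22 × 7 × 10.57809 ≈ 1629.03 mg.

1629 mg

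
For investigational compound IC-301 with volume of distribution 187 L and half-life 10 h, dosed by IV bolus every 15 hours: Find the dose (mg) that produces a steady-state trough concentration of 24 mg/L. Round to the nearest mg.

τ/t½ = 15/10 ≈ 1.5, so f = (1/2)^(15/10) ≈ 0.353553.
Cmin,ss = (D/Vd)·f/(1−f), so D = Cmin,ss·Vd·(1−f)/f.
D = 24 × 187 × (1−f)/f ≈ 24 × 187 × 1.82843 ≈ 8205.99 mg.

8206 mg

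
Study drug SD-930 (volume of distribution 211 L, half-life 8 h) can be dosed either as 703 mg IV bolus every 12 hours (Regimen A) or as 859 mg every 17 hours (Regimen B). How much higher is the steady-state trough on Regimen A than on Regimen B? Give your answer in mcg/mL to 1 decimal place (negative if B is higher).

0.6 mcg/mL

Regimen A: f = (1/2)^(12/8) ≈ 0.3536; Cmin,ss = (703/211)·f/(1−f) ≈ 1.823 mcg/mL.
Regimen B: f = (1/2)^(17/8) ≈ 0.2293; Cmin,ss = (859/211)·f/(1−f) ≈ 1.211 mcg/mL.
Difference ≈ 1.823 − 1.211 ≈ 0.612 mcg/mL.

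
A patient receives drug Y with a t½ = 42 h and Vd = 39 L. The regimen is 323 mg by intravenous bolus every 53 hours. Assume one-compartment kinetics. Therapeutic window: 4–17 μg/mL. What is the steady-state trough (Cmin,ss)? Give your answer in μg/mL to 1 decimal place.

Over one 53-h interval, 53/42 ≈ 1.2619 half-lives elapse, leaving f ≈ 0.4170 of each dose.
Accumulation ratio R = 1/(1 − f) ≈ 1/0.5830 ≈ 1.7153.
Each bolus raises the concentration by D/Vd = 323/39 ≈ 8.282 μg/mL.
Steady-state peak Cmax,ss = C₀·R ≈ 8.282 × 1.7153 ≈ 14.206 μg/mL.
Steady-state trough Cmin,ss = Cmax,ss·f ≈ 14.206 × 0.4170 ≈ 5.924 μg/mL.
Trough 5.9 μg/mL vs MEC 4 μg/mL: adequate.

5.9 μg/mL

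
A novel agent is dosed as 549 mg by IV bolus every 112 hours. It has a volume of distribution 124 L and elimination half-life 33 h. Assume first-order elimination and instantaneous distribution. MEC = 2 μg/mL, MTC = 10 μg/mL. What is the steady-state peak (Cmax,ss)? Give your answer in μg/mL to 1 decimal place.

4.9 μg/mL

τ/t½ = 112/33 ≈ 3.3939, so fraction remaining f = (1/2)^(112/33) ≈ 0.0951.
At steady state, accumulation factor R = 1/(1 − e^(−kτ)) ≈ 1.1051.
Single-dose peak C₀ = D/Vd = 549/124 ≈ 4.427 μg/mL.
Steady-state peak Cmax,ss = C₀·R ≈ 4.427 × 1.1051 ≈ 4.892 μg/mL.
Peak 4.9 μg/mL vs MTC 10 μg/mL: below toxic threshold.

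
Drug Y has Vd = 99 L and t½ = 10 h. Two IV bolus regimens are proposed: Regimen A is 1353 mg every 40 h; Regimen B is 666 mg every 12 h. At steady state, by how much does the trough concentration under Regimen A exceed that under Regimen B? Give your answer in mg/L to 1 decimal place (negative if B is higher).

Regimen A: f = (1/2)^(40/10) ≈ 0.0625; Cmin,ss = (1353/99)·f/(1−f) ≈ 0.911 mg/L.
Regimen B: f = (1/2)^(12/10) ≈ 0.4353; Cmin,ss = (666/99)·f/(1−f) ≈ 5.186 mg/L.
Difference ≈ 0.911 − 5.186 ≈ -4.275 mg/L.

-4.3 mg/L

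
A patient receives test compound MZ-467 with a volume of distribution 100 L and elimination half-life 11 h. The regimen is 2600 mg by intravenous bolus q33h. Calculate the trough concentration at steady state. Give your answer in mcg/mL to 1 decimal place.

The dosing interval is 3 half-lives, so f = 2^(−3) = 0.125.
At steady state, R = 1/(1 − 0.125) = 8/7.
Single-dose peak C₀ = D/Vd = 2600/100 = 26 mcg/mL.
Steady-state peak Cmax,ss = C₀·R = 26 × 8/7 ≈ 29.714 mcg/mL.
Steady-state trough Cmin,ss = Cmax,ss·f ≈ 29.714 × 0.125 ≈ 3.714 mcg/mL.

3.7 mcg/mL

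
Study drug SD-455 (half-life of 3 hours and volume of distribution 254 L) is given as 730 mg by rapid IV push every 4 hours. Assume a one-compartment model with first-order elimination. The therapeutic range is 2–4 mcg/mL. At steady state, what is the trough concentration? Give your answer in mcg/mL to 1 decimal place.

τ/t½ = 4/3 ≈ 1.3333, so fraction remaining f = (1/2)^(4/3) ≈ 0.3969.
Accumulation ratio R = 1/(1 − f) ≈ 1/0.6031 ≈ 1.6581.
Each bolus raises the concentration by D/Vd = 730/254 ≈ 2.874 mcg/mL.
Steady-state peak Cmax,ss = C₀·R ≈ 2.874 × 1.6581 ≈ 4.765 mcg/mL.
Steady-state trough Cmin,ss = Cmax,ss·f ≈ 4.765 × 0.3969 ≈ 1.891 mcg/mL.
Trough 1.9 mcg/mL vs MEC 2 mcg/mL: subtherapeutic.

1.9 mcg/mL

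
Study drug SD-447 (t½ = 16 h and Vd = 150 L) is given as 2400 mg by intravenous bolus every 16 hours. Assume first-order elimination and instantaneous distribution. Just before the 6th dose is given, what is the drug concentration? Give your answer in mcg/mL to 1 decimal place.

15.5 mcg/mL

f = (1/2)^(τ/t½) = (1/2)^(16/16) ≈ 0.5000.
C₀ = D/Vd = 2400/150 ≈ 16.000 mcg/mL.
Before the 6th dose, 5 doses have been given. Superposition: Cmin = C₀·(f + f² + … + f^5).
≈ 16.000 × (0.5000 + 0.2500 + 0.1250 + 0.0625 + 0.0313) ≈ 16.000 × 0.9688 ≈ 15.501 mcg/mL.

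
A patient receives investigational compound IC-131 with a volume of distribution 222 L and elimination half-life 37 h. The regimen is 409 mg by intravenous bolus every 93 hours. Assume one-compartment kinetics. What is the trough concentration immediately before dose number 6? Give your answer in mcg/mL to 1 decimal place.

0.4 mcg/mL

f = (1/2)^(τ/t½) = (1/2)^(93/37) ≈ 0.1751.
C₀ = D/Vd = 409/222 ≈ 1.842 mcg/mL.
Before the 6th dose, 5 doses have been given. Superposition: Cmin = C₀·(f + f² + … + f^5).
≈ 1.842 × (0.1751 + 0.0307 + 0.0054 + 0.0009 + 0.0002) ≈ 1.842 × 0.2123 ≈ 0.391 mcg/mL.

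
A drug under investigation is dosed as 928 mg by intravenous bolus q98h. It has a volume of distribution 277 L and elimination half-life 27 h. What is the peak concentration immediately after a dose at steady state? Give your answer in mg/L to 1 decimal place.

3.6 mg/L

Over one 98-h interval, 98/27 ≈ 3.6296 half-lives elapse, leaving f ≈ 0.0808 of each dose.
At steady state, accumulation factor R = 1/(1 − e^(−kτ)) ≈ 1.0879.
Each bolus raises the concentration by D/Vd = 928/277 ≈ 3.350 mg/L.
Steady-state peak Cmax,ss = C₀·R ≈ 3.350 × 1.0879 ≈ 3.644 mg/L.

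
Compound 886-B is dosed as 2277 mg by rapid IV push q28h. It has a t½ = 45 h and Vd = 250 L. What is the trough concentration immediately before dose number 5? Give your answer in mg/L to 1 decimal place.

f = (1/2)^(τ/t½) = (1/2)^(28/45) ≈ 0.6497.
C₀ = D/Vd = 2277/250 ≈ 9.108 mg/L.
Before the 5th dose, 4 doses have been given. Superposition: Cmin = C₀·(f + f² + … + f^4).
≈ 9.108 × (0.6497 + 0.4221 + 0.2742 + 0.1782) ≈ 9.108 × 1.5242 ≈ 13.882 mg/L.

13.9 mg/L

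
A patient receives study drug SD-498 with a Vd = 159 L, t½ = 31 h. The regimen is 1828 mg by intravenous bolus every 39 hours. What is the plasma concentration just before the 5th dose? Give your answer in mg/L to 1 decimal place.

8.0 mg/L

f = (1/2)^(τ/t½) = (1/2)^(39/31) ≈ 0.4181.
C₀ = D/Vd = 1828/159 ≈ 11.497 mg/L.
Before the 5th dose, 4 doses have been given. Superposition: Cmin = C₀·(f + f² + … + f^4).
≈ 11.497 × (0.4181 + 0.1748 + 0.0731 + 0.0306) ≈ 11.497 × 0.6966 ≈ 8.009 mg/L.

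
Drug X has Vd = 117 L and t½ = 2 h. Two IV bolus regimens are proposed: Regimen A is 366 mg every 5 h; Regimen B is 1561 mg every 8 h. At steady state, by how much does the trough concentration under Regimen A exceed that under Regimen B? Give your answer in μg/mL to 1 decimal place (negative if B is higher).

-0.2 μg/mL

Regimen A: f = (1/2)^(5/2) ≈ 0.1768; Cmin,ss = (366/117)·f/(1−f) ≈ 0.672 μg/mL.
Regimen B: f = (1/2)^(8/2) ≈ 0.0625; Cmin,ss = (1561/117)·f/(1−f) ≈ 0.889 μg/mL.
Difference ≈ 0.672 − 0.889 ≈ -0.217 μg/mL.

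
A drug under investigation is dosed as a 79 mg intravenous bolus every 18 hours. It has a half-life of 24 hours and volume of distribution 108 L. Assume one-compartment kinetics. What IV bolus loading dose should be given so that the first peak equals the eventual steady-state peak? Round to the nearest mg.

f = (1/2)^(18/24) ≈ 0.594604; accumulation ratio R = 1/(1−f) ≈ 2.46672.
Loading dose to hit Cmax,ss on first dose: D_load = D_maint·R ≈ 79 × 2.46672 ≈ 194.87 mg.

195 mg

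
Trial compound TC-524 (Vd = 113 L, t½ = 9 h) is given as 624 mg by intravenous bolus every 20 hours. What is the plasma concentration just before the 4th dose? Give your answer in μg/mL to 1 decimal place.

f = (1/2)^(τ/t½) = (1/2)^(20/9) ≈ 0.2143.
C₀ = D/Vd = 624/113 ≈ 5.522 μg/mL.
Before the 4th dose, 3 doses have been given. Superposition: Cmin = C₀·(f + f² + … + f^3).
≈ 5.522 × (0.2143 + 0.0459 + 0.0098) ≈ 5.522 × 0.2700 ≈ 1.491 μg/mL.

1.5 μg/mL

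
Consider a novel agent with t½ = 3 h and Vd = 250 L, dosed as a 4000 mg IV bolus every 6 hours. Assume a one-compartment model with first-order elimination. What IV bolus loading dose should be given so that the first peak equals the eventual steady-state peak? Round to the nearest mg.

f = (1/2)^(6/3) ≈ 0.250000; accumulation ratio R = 1/(1−f) ≈ 1.33333.
Loading dose to hit Cmax,ss on first dose: D_load = D_maint·R ≈ 4000 × 1.33333 ≈ 5333.32 mg.

5333 mg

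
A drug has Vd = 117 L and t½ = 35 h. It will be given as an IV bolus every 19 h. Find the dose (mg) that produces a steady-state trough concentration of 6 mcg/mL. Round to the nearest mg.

321 mg

τ/t½ = 19/35 ≈ 0.54286, so f = (1/2)^(19/35) ≈ 0.686410.
Cmin,ss = (D/Vd)·f/(1−f), so D = Cmin,ss·Vd·(1−f)/f.
D = 6 × 117 × (1−f)/f ≈ 6 × 117 × 0.45686 ≈ 320.72 mg.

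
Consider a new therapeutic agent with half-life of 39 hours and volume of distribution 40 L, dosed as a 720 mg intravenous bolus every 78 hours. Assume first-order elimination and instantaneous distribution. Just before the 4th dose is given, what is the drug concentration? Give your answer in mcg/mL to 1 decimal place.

f = (1/2)^(τ/t½) = (1/2)^(78/39) ≈ 0.2500.
C₀ = D/Vd = 720/40 ≈ 18.000 mcg/mL.
Before the 4th dose, 3 doses have been given. Superposition: Cmin = C₀·(f + f² + … + f^3).
≈ 18.000 × (0.2500 + 0.0625 + 0.0156) ≈ 18.000 × 0.3281 ≈ 5.906 mcg/mL.

5.9 mcg/mL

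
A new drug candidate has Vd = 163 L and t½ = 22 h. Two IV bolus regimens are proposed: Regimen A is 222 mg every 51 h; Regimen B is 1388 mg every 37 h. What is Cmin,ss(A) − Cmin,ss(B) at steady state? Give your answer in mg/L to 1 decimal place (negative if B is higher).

-3.5 mg/L

Regimen A: f = (1/2)^(51/22) ≈ 0.2005; Cmin,ss = (222/163)·f/(1−f) ≈ 0.342 mg/L.
Regimen B: f = (1/2)^(37/22) ≈ 0.3117; Cmin,ss = (1388/163)·f/(1−f) ≈ 3.856 mg/L.
Difference ≈ 0.342 − 3.856 ≈ -3.514 mg/L.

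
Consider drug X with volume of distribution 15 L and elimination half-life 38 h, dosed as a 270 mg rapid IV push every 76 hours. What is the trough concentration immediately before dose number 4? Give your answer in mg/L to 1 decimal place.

f = (1/2)^(τ/t½) = (1/2)^(76/38) ≈ 0.2500.
C₀ = D/Vd = 270/15 ≈ 18.000 mg/L.
Before the 4th dose, 3 doses have been given. Superposition: Cmin = C₀·(f + f² + … + f^3).
≈ 18.000 × (0.2500 + 0.0625 + 0.0156) ≈ 18.000 × 0.3281 ≈ 5.906 mg/L.

5.9 mg/L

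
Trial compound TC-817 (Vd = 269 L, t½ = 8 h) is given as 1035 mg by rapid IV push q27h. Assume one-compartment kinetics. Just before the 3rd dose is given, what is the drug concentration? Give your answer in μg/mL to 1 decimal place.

0.4 μg/mL

f = (1/2)^(τ/t½) = (1/2)^(27/8) ≈ 0.0964.
C₀ = D/Vd = 1035/269 ≈ 3.848 μg/mL.
Before the 3rd dose, 2 doses have been given. Superposition: Cmin = C₀·(f + f²).
≈ 3.848 × (0.0964 + 0.0093) ≈ 3.848 × 0.1057 ≈ 0.407 μg/mL.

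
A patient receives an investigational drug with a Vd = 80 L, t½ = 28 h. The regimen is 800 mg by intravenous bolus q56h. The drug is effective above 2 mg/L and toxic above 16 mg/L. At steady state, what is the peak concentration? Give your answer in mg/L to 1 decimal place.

13.3 mg/L

τ = 56 h = 2 half-lives, so f = (1/2)^2 = 0.25.
At steady state, R = 1/(1 − 0.25) = 4/3.
Single-dose peak C₀ = D/Vd = 800/80 = 10 mg/L.
Steady-state peak Cmax,ss = C₀·R = 10 × 4/3 ≈ 13.333 mg/L.
Peak 13.3 mg/L vs MTC 16 mg/L: below toxic threshold.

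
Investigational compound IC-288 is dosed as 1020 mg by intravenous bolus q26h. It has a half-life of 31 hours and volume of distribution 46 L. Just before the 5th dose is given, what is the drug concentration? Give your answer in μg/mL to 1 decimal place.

f = (1/2)^(τ/t½) = (1/2)^(26/31) ≈ 0.5591.
C₀ = D/Vd = 1020/46 ≈ 22.174 μg/mL.
Before the 5th dose, 4 doses have been given. Superposition: Cmin = C₀·(f + f² + … + f^4).
≈ 22.174 × (0.5591 + 0.3126 + 0.1748 + 0.0977) ≈ 22.174 × 1.1442 ≈ 25.371 μg/mL.

25.4 μg/mL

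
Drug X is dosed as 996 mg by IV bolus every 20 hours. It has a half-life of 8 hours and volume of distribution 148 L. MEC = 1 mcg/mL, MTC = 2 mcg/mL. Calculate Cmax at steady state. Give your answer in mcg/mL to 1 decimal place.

8.2 mcg/mL

Over one 20-h interval, 20/8 ≈ 2.5 half-lives elapse, leaving f ≈ 0.1768 of each dose.
At steady state, accumulation factor R = 1/(1 − e^(−kτ)) ≈ 1.2148.
Each bolus raises the concentration by D/Vd = 996/148 ≈ 6.730 mcg/mL.
Steady-state peak Cmax,ss = C₀·R ≈ 6.730 × 1.2148 ≈ 8.176 mcg/mL.
Peak 8.2 mcg/mL vs MTC 2 mcg/mL: exceeds toxic threshold.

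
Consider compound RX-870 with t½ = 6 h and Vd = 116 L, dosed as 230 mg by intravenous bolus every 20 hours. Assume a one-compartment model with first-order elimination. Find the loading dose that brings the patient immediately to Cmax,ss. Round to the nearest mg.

255 mg

f = (1/2)^(20/6) ≈ 0.099213; accumulation ratio R = 1/(1−f) ≈ 1.11014.
Loading dose to hit Cmax,ss on first dose: D_load = D_maint·R ≈ 230 × 1.11014 ≈ 255.33 mg.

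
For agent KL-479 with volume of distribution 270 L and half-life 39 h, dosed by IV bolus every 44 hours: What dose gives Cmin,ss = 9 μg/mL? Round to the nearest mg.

τ/t½ = 44/39 ≈ 1.1282, so f = (1/2)^(44/39) ≈ 0.457485.
Cmin,ss = (D/Vd)·f/(1−f), so D = Cmin,ss·Vd·(1−f)/f.
D = 9 × 270 × (1−f)/f ≈ 9 × 270 × 1.18586 ≈ 2881.64 mg.

2882 mg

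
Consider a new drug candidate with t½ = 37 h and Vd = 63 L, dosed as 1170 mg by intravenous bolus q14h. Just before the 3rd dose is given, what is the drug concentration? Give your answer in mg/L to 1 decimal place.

f = (1/2)^(τ/t½) = (1/2)^(14/37) ≈ 0.7693.
C₀ = D/Vd = 1170/63 ≈ 18.571 mg/L.
Before the 3rd dose, 2 doses have been given. Superposition: Cmin = C₀·(f + f²).
≈ 18.571 × (0.7693 + 0.5918) ≈ 18.571 × 1.3611 ≈ 25.277 mg/L.

25.3 mg/L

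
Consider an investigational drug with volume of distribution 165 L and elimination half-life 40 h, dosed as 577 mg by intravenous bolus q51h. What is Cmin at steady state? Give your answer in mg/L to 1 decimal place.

2.5 mg/L

k = ln2/t½ = ln2/40 ≈ 0.017329 h⁻¹; fraction remaining f = e^(−kτ) = e^(−0.017329×51) ≈ 0.4132.
Each bolus raises the concentration by D/Vd = 577/165 ≈ 3.497 mg/L.
Steady-state trough Cmin,ss = C₀·f/(1−f) ≈ 3.497 × 0.4132/0.5868 ≈ 2.462 mg/L.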